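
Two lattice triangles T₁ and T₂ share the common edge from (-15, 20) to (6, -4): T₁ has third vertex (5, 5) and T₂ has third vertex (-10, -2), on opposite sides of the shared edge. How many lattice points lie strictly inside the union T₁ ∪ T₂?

The union is the simple quadrilateral with vertices (-15, 20), (5, 5), (6, -4), (-10, -2) in order.
The shoelace formula gives twice the area as |((-15)·5 − 5·20) + (5·(-4) − 6·5) + (6·(-2) − (-10)·(-4)) + ((-10)·20 − (-15)·(-2))| = 507, so the area is 507/2.
Summing gcd(|Δx|,|Δy|) over the edges gives the boundary count: gcd(20,15) + gcd(1,9) + gcd(16,2) + gcd(5,22) = 5+1+2+1 = 9.
By Pick's theorem I = A − B/2 + 1 = 507/2 − 9/2 + 1 = 250.

250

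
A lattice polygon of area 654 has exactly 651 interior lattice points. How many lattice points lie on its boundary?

Pick's theorem gives A = I + B/2 − 1, so B = 2(A − I + 1) = 2(654 − 651 + 1) = 8.

8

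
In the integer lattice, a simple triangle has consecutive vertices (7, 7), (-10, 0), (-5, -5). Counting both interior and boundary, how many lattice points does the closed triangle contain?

By the shoelace formula, twice the signed area is |[7·0 − (-10)·7] + [(-10)·(-5) − (-5)·0] + [(-5)·7 − 7·(-5)]| = 120, so the area is 60.
The number of boundary lattice points is Σ gcd(|Δx|,|Δy|) = gcd(17,7) + gcd(5,5) + gcd(12,12) = 1+5+12 = 18.
Pick's theorem gives I = A − B/2 + 1 = 60 − 18/2 + 1 = 52, so the closed region contains I + B = 52 + 18 = 70 lattice points.

70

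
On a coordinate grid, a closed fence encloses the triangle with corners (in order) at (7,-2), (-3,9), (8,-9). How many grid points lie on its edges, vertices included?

3

Along each edge there are gcd(|Δx|,|Δy|)+1 lattice points, so counting each shared vertex once the boundary has gcd(10,11) + gcd(11,18) + gcd(1,7) = 1+1+1 = 3.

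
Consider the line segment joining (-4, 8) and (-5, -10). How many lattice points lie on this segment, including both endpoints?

2

The number of lattice points on a segment between lattice points is gcd(|Δx|,|Δy|) + 1 = gcd(1,18) + 1 = 1 + 1 = 2.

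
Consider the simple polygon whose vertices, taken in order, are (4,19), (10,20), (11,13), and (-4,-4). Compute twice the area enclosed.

By the shoelace formula, twice the signed area is |(4·20 − 10·19) + (10·13 − 11·20) + (11·(-4) − (-4)·13) + ((-4)·19 − 4·(-4))| = 252, so the area is 126.

252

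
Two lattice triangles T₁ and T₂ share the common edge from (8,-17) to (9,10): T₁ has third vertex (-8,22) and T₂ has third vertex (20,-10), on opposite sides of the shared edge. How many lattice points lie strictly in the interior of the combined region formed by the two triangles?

The union is the simple quadrilateral with vertices (8,-17), (-8,22), (9,10), (20,-10) in order.
Using the shoelace formula, 2A = |[8·22 − (-8)·(-17)] + [(-8)·10 − 9·22] + [9·(-10) − 20·10] + [20·(-17) − 8·(-10)]| = 788, so the area is 394.
Summing gcd(|Δx|,|Δy|) over the edges gives the boundary count: gcd(16,39) + gcd(17,12) + gcd(11,20) + gcd(12,7) = 1+1+1+1 = 4.
By Pick's theorem I = A − B/2 + 1 = 394 − 4/2 + 1 = 393.

393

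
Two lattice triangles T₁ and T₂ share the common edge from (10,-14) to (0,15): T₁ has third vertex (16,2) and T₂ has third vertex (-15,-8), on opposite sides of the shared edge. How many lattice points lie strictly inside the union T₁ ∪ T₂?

The union is the simple quadrilateral with vertices (10,-14), (16,2), (0,15), (-15,-8) in order.
By the shoelace formula, twice the signed area is |[10·2 − 16·(-14)] + [16·15 − 0·2] + [0·(-8) − (-15)·15] + [(-15)·(-14) − 10·(-8)]| = 999, so the area is 999/2.
Along each edge there are gcd(|Δx|,|Δy|)+1 lattice points, so counting each shared vertex once the boundary has gcd(6,16) + gcd(16,13) + gcd(15,23) + gcd(25,6) = 2+1+1+1 = 5.
By Pick's theorem I = A − B/2 + 1 = 999/2 − 5/2 + 1 = 498.

498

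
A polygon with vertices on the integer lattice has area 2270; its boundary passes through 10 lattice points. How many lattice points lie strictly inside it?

Pick's theorem A = I + B/2 − 1 rearranges to I = A − B/2 + 1 = 2270 − 10/2 + 1 = 2266.

2266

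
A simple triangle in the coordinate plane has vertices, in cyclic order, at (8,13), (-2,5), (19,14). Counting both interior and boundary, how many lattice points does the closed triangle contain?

By the shoelace formula, twice the signed area is |(8·5 − (-2)·13) + ((-2)·14 − 19·5) + (19·13 − 8·14)| = 78, so the area is 39.
Along each edge there are gcd(|Δx|,|Δy|)+1 lattice points, so counting each shared vertex once the boundary has gcd(10,8) + gcd(21,9) + gcd(11,1) = 2+3+1 = 6.
Pick's theorem gives I = A − B/2 + 1 = 39 − 6/2 + 1 = 37, so the closed region contains I + B = 37 + 6 = 43 lattice points.

43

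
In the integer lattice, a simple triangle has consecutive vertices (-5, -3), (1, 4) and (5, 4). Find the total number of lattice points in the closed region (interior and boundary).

18

The shoelace formula gives twice the area as |[(-5)·4 − 1·(-3)] + [1·4 − 5·4] + [5·(-3) − (-5)·4]| = 28, so the area is 14.
Along each edge there are gcd(|Δx|,|Δy|)+1 lattice points, so counting each shared vertex once the boundary has gcd(6,7) + gcd(4,0) + gcd(10,7) = 1+4+1 = 6.
Pick's theorem gives I = A − B/2 + 1 = 14 − 6/2 + 1 = 12, so the closed region contains I + B = 12 + 6 = 18 lattice points.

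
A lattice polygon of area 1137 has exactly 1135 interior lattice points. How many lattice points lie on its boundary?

Pick's theorem gives A = I + B/2 − 1, so B = 2(A − I + 1) = 2(1137 − 1135 + 1) = 6.

6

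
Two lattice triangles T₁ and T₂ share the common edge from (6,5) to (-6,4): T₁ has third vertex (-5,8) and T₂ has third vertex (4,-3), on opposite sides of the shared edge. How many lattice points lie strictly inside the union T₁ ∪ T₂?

69

The union is the simple quadrilateral with vertices (6,5), (-5,8), (-6,4), (4,-3) in order.
By the shoelace formula, twice the signed area is |(6·8 − (-5)·5) + ((-5)·4 − (-6)·8) + ((-6)·(-3) − 4·4) + (4·5 − 6·(-3))| = 141, so the area is 70.5.
Along each edge there are gcd(|Δx|,|Δy|)+1 lattice points, so counting each shared vertex once the boundary has gcd(11,3) + gcd(1,4) + gcd(10,7) + gcd(2,8) = 1+1+1+2 = 5.
By Pick's theorem I = A − B/2 + 1 = 70.5 − 5/2 + 1 = 69.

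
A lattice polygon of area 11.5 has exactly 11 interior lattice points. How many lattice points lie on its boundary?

Pick's theorem gives A = I + B/2 − 1, so B = 2(A − I + 1) = 2(11.5 − 11 + 1) = 3.

3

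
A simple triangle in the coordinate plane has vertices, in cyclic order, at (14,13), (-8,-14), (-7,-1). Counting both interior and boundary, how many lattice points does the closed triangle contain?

135

The shoelace formula gives twice the area as |[14·(-14) − (-8)·13] + [(-8)·(-1) − (-7)·(-14)] + [(-7)·13 − 14·(-1)]| = 259, so the area is 129.5.
The number of boundary lattice points is Σ gcd(|Δx|,|Δy|) = gcd(22,27) + gcd(1,13) + gcd(21,14) = 1+1+7 = 9.
Pick's theorem gives I = A − B/2 + 1 = 129.5 − 9/2 + 1 = 126, so the closed region contains I + B = 126 + 9 = 135 lattice points.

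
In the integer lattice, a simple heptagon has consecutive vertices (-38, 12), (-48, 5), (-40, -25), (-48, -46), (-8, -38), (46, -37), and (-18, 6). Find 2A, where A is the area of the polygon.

5548

By the shoelace formula, twice the signed area is |((-38)·5 − (-48)·12) + ((-48)·(-25) − (-40)·5) + ((-40)·(-46) − (-48)·(-25)) + ((-48)·(-38) − (-8)·(-46)) + ((-8)·(-37) − 46·(-38)) + (46·6 − (-18)·(-37)) + ((-18)·12 − (-38)·6)| = 5548, so the area is 2774.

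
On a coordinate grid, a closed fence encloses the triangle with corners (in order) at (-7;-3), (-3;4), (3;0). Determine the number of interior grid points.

By the shoelace formula, twice the signed area is |[(-7)·4 − (-3)·(-3)] + [(-3)·0 − 3·4] + [3·(-3) − (-7)·0]| = 58, so the area is 29.
Along each edge there are gcd(|Δx|,|Δy|)+1 lattice points, so counting each shared vertex once the boundary has gcd(4,7) + gcd(6,4) + gcd(10,3) = 1+2+1 = 4.
By Pick's theorem A = I + B/2 − 1, so I = 29 − 4/2 + 1 = 28.

28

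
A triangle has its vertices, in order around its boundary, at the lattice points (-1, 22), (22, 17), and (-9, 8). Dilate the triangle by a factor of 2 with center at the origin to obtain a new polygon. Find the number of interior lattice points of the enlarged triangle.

721

The shoelace formula gives twice the area as |[(-1)·17 − 22·22] + [22·8 − (-9)·17] + [(-9)·22 − (-1)·8]| = 362, so the area is 181.
Summing gcd(|Δx|,|Δy|) over the edges gives the boundary count: gcd(23,5) + gcd(31,9) + gcd(8,14) = 1+1+2 = 4.
Scaling by 2 multiplies the area by 2² = 4 (so the new area is 724) and multiplies the boundary lattice-point count by 2, giving 8.
By Pick's theorem, the interior count of the dilated polygon is 724 − 8/2 + 1 = 721.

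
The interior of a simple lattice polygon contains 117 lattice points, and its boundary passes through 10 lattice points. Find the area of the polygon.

121

Pick's theorem states A = I + B/2 − 1, so A = 117 + 10/2 − 1 = 121.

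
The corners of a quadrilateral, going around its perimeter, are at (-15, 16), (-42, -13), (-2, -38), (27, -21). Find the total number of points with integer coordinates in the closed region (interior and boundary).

By the shoelace formula, twice the signed area is |[(-15)·(-13) − (-42)·16] + [(-42)·(-38) − (-2)·(-13)] + [(-2)·(-21) − 27·(-38)] + [27·16 − (-15)·(-21)]| = 3622, so the area is 1811.
Along each edge there are gcd(|Δx|,|Δy|)+1 lattice points, so counting each shared vertex once the boundary has gcd(27,29) + gcd(40,25) + gcd(29,17) + gcd(42,37) = 1+5+1+1 = 8.
Pick's theorem gives I = A − B/2 + 1 = 1811 − 8/2 + 1 = 1808, so the closed region contains I + B = 1808 + 8 = 1816 lattice points.

1816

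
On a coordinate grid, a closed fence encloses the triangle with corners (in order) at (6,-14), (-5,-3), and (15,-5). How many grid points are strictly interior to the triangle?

89

Using the shoelace formula, 2A = |[6·(-3) − (-5)·(-14)] + [(-5)·(-5) − 15·(-3)] + [15·(-14) − 6·(-5)]| = 198, so the area is 99.
Summing gcd(|Δx|,|Δy|) over the edges gives the boundary count: gcd(11,11) + gcd(20,2) + gcd(9,9) = 11+2+9 = 22.
By Pick's theorem A = I + B/2 − 1, so I = 99 − 22/2 + 1 = 89.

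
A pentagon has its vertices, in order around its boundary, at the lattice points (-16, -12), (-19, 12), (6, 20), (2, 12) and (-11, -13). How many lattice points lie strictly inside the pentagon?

The shoelace formula gives twice the area as |[(-16)·12 − (-19)·(-12)] + [(-19)·20 − 6·12] + [6·12 − 2·20] + [2·(-13) − (-11)·12] + [(-11)·(-12) − (-16)·(-13)]| = 810, so the area is 405.
Summing gcd(|Δx|,|Δy|) over the edges gives the boundary count: gcd(3,24) + gcd(25,8) + gcd(4,8) + gcd(13,25) + gcd(5,1) = 3+1+4+1+1 = 10.
By Pick's theorem A = I + B/2 − 1, so I = 405 − 10/2 + 1 = 401.

401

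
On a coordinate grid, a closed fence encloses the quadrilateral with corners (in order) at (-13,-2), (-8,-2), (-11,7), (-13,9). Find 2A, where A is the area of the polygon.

67

The shoelace formula gives twice the area as |[(-13)·(-2) − (-8)·(-2)] + [(-8)·7 − (-11)·(-2)] + [(-11)·9 − (-13)·7] + [(-13)·(-2) − (-13)·9]| = 67, so the area is 33.5.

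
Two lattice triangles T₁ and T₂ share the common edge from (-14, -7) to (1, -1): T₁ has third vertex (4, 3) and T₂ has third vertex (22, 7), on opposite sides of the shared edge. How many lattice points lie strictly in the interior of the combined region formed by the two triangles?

The union is the simple quadrilateral with vertices (-14, -7), (4, 3), (1, -1), (22, 7) in order.
Using the shoelace formula, 2A = |((-14)·3 − 4·(-7)) + (4·(-1) − 1·3) + (1·7 − 22·(-1)) + (22·(-7) − (-14)·7)| = 48, so the area is 24.
The number of boundary lattice points is Σ gcd(|Δx|,|Δy|) = gcd(18,10) + gcd(3,4) + gcd(21,8) + gcd(36,14) = 2+1+1+2 = 6.
By Pick's theorem I = A − B/2 + 1 = 24 − 6/2 + 1 = 22.

22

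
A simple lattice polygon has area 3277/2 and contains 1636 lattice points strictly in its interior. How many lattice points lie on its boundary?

Pick's theorem gives A = I + B/2 − 1, so B = 2(A − I + 1) = 2(3277/2 − 1636 + 1) = 7.

7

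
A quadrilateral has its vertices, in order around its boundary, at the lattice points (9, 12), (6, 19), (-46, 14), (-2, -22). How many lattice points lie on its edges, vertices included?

Summing gcd(|Δx|,|Δy|) over the edges gives the boundary count: gcd(3,7) + gcd(52,5) + gcd(44,36) + gcd(11,34) = 1+1+4+1 = 7.

7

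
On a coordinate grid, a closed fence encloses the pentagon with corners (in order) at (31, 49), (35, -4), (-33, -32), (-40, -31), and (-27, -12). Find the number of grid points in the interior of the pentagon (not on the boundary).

By the shoelace formula, twice the signed area is |[31·(-4) − 35·49] + [35·(-32) − (-33)·(-4)] + [(-33)·(-31) − (-40)·(-32)] + [(-40)·(-12) − (-27)·(-31)] + [(-27)·49 − 31·(-12)]| = 4656, so the area is 2328.
The number of boundary lattice points is Σ gcd(|Δx|,|Δy|) = gcd(4,53) + gcd(68,28) + gcd(7,1) + gcd(13,19) + gcd(58,61) = 1+4+1+1+1 = 8.
Pick's theorem gives I = A − B/2 + 1 = 2328 − 8/2 + 1 = 2325.

2325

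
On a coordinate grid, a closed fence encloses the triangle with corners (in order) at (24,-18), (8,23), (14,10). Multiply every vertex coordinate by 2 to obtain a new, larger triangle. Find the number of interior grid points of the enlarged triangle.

73

The shoelace formula gives twice the area as |[24·23 − 8·(-18)] + [8·10 − 14·23] + [14·(-18) − 24·10]| = 38, so the area is 19.
Summing gcd(|Δx|,|Δy|) over the edges gives the boundary count: gcd(16,41) + gcd(6,13) + gcd(10,28) = 1+1+2 = 4.
Scaling by 2 multiplies the area by 2² = 4 (so the new area is 76) and multiplies the boundary lattice-point count by 2, giving 8.
By Pick's theorem, the interior count of the dilated polygon is 76 − 8/2 + 1 = 73.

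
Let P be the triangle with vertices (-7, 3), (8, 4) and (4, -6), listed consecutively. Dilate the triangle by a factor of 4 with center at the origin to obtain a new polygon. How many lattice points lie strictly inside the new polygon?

1161

The shoelace formula gives twice the area as |[(-7)·4 − 8·3] + [8·(-6) − 4·4] + [4·3 − (-7)·(-6)]| = 146, so the area is 73.
Along each edge there are gcd(|Δx|,|Δy|)+1 lattice points, so counting each shared vertex once the boundary has gcd(15,1) + gcd(4,10) + gcd(11,9) = 1+2+1 = 4.
Scaling by 4 multiplies the area by 4² = 16 (so the new area is 1168) and multiplies the boundary lattice-point count by 4, giving 16.
By Pick's theorem, the interior count of the dilated polygon is 1168 − 16/2 + 1 = 1161.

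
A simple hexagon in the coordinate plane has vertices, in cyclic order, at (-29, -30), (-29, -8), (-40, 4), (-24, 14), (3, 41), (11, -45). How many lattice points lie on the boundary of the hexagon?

59

Summing gcd(|Δx|,|Δy|) over the edges gives the boundary count: gcd(0,22) + gcd(11,12) + gcd(16,10) + gcd(27,27) + gcd(8,86) + gcd(40,15) = 22+1+2+27+2+5 = 59.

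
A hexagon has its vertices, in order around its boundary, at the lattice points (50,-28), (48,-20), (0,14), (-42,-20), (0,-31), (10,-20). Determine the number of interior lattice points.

1961

By the shoelace formula, twice the signed area is |[50·(-20) − 48·(-28)] + [48·14 − 0·(-20)] + [0·(-20) − (-42)·14] + [(-42)·(-31) − 0·(-20)] + [0·(-20) − 10·(-31)] + [10·(-28) − 50·(-20)]| = 3936, so the area is 1968.
The number of boundary lattice points is Σ gcd(|Δx|,|Δy|) = gcd(2,8) + gcd(48,34) + gcd(42,34) + gcd(42,11) + gcd(10,11) + gcd(40,8) = 2+2+2+1+1+8 = 16.
Pick's theorem gives I = A − B/2 + 1 = 1968 − 16/2 + 1 = 1961.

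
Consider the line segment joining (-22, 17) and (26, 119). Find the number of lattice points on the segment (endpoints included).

7

The number of lattice points on a segment between lattice points is gcd(|Δx|,|Δy|) + 1 = gcd(48,102) + 1 = 6 + 1 = 7.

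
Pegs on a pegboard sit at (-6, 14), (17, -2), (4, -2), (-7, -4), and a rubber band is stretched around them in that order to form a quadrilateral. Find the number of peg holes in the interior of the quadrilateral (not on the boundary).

The shoelace formula gives twice the area as |[(-6)·(-2) − 17·14] + [17·(-2) − 4·(-2)] + [4·(-4) − (-7)·(-2)] + [(-7)·14 − (-6)·(-4)]| = 404, so the area is 202.
The number of boundary lattice points is Σ gcd(|Δx|,|Δy|) = gcd(23,16) + gcd(13,0) + gcd(11,2) + gcd(1,18) = 1+13+1+1 = 16.
By Pick's theorem A = I + B/2 − 1, so I = 202 − 16/2 + 1 = 195.

195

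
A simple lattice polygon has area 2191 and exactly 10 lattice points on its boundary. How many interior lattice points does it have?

From Pick's theorem, I = A − B/2 + 1 = 2191 − 10/2 + 1 = 2187.

2187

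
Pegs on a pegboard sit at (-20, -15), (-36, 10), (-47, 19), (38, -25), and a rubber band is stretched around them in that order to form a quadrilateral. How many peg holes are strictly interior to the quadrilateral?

784

The shoelace formula gives twice the area as |[(-20)·10 − (-36)·(-15)] + [(-36)·19 − (-47)·10] + [(-47)·(-25) − 38·19] + [38·(-15) − (-20)·(-25)]| = 1571, so the area is 1571/2.
The number of boundary lattice points is Σ gcd(|Δx|,|Δy|) = gcd(16,25) + gcd(11,9) + gcd(85,44) + gcd(58,10) = 1+1+1+2 = 5.
By Pick's theorem A = I + B/2 − 1, so I = 1571/2 − 5/2 + 1 = 784.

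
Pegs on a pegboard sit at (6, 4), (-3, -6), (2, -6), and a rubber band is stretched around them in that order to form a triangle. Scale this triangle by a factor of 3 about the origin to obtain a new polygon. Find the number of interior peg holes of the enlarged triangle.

Using the shoelace formula, 2A = |[6·(-6) − (-3)·4] + [(-3)·(-6) − 2·(-6)] + [2·4 − 6·(-6)]| = 50, so the area is 25.
Summing gcd(|Δx|,|Δy|) over the edges gives the boundary count: gcd(9,10) + gcd(5,0) + gcd(4,10) = 1+5+2 = 8.
Scaling by 3 multiplies the area by 3² = 9 (so the new area is 225) and multiplies the boundary lattice-point count by 3, giving 24.
By Pick's theorem, the interior count of the dilated polygon is 225 − 24/2 + 1 = 214.

214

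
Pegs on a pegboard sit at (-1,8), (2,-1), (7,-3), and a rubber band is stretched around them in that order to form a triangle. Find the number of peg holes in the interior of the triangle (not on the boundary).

18

Using the shoelace formula, 2A = |((-1)·(-1) − 2·8) + (2·(-3) − 7·(-1)) + (7·8 − (-1)·(-3))| = 39, so the area is 39/2.
Along each edge there are gcd(|Δx|,|Δy|)+1 lattice points, so counting each shared vertex once the boundary has gcd(3,9) + gcd(5,2) + gcd(8,11) = 3+1+1 = 5.
Pick's theorem gives I = A − B/2 + 1 = 39/2 − 5/2 + 1 = 18.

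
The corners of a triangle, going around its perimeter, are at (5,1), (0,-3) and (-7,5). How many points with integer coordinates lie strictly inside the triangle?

32

The shoelace formula gives twice the area as |[5·(-3) − 0·1] + [0·5 − (-7)·(-3)] + [(-7)·1 − 5·5]| = 68, so the area is 34.
Summing gcd(|Δx|,|Δy|) over the edges gives the boundary count: gcd(5,4) + gcd(7,8) + gcd(12,4) = 1+1+4 = 6.
By Pick's theorem A = I + B/2 − 1, so I = 34 − 6/2 + 1 = 32.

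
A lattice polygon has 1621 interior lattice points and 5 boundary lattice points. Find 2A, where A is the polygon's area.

3245

Pick's theorem states A = I + B/2 − 1, so A = 1621 + 5/2 − 1 = 3245/2.
Hence 2A = 3245.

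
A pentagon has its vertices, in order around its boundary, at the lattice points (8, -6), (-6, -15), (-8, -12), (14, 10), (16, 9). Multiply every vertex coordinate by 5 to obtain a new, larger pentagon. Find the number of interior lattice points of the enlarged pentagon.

3911

By the shoelace formula, twice the signed area is |(8·(-15) − (-6)·(-6)) + ((-6)·(-12) − (-8)·(-15)) + ((-8)·10 − 14·(-12)) + (14·9 − 16·10) + (16·(-6) − 8·9)| = 318, so the area is 159.
The number of boundary lattice points is Σ gcd(|Δx|,|Δy|) = gcd(14,9) + gcd(2,3) + gcd(22,22) + gcd(2,1) + gcd(8,15) = 1+1+22+1+1 = 26.
Scaling by 5 multiplies the area by 5² = 25 (so the new area is 3975) and multiplies the boundary lattice-point count by 5, giving 130.
By Pick's theorem, the interior count of the dilated polygon is 3975 − 130/2 + 1 = 3911.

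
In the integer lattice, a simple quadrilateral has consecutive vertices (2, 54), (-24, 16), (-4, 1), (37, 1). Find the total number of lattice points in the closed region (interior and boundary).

By the shoelace formula, twice the signed area is |(2·16 − (-24)·54) + ((-24)·1 − (-4)·16) + ((-4)·1 − 37·1) + (37·54 − 2·1)| = 3323, so the area is 3323/2.
Summing gcd(|Δx|,|Δy|) over the edges gives the boundary count: gcd(26,38) + gcd(20,15) + gcd(41,0) + gcd(35,53) = 2+5+41+1 = 49.
Pick's theorem gives I = A − B/2 + 1 = 3323/2 − 49/2 + 1 = 1638, so the closed region contains I + B = 1638 + 49 = 1687 lattice points.

1687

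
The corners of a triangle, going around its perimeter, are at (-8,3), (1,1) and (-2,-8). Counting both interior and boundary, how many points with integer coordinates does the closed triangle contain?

The shoelace formula gives twice the area as |[(-8)·1 − 1·3] + [1·(-8) − (-2)·1] + [(-2)·3 − (-8)·(-8)]| = 87, so the area is 43.5.
Along each edge there are gcd(|Δx|,|Δy|)+1 lattice points, so counting each shared vertex once the boundary has gcd(9,2) + gcd(3,9) + gcd(6,11) = 1+3+1 = 5.
Pick's theorem gives I = A − B/2 + 1 = 43.5 − 5/2 + 1 = 42, so the closed region contains I + B = 42 + 5 = 47 lattice points.

47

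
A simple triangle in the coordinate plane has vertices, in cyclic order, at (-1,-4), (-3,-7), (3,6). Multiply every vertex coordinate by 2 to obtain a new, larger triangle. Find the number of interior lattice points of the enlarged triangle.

13

The shoelace formula gives twice the area as |[(-1)·(-7) − (-3)·(-4)] + [(-3)·6 − 3·(-7)] + [3·(-4) − (-1)·6]| = 8, so the area is 4.
The number of boundary lattice points is Σ gcd(|Δx|,|Δy|) = gcd(2,3) + gcd(6,13) + gcd(4,10) = 1+1+2 = 4.
Scaling by 2 multiplies the area by 2² = 4 (so the new area is 16) and multiplies the boundary lattice-point count by 2, giving 8.
By Pick's theorem, the interior count of the dilated polygon is 16 − 8/2 + 1 = 13.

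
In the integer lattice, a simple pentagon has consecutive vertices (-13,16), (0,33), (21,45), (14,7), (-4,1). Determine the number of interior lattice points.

801

Using the shoelace formula, 2A = |((-13)·33 − 0·16) + (0·45 − 21·33) + (21·7 − 14·45) + (14·1 − (-4)·7) + ((-4)·16 − (-13)·1)| = 1614, so the area is 807.
Along each edge there are gcd(|Δx|,|Δy|)+1 lattice points, so counting each shared vertex once the boundary has gcd(13,17) + gcd(21,12) + gcd(7,38) + gcd(18,6) + gcd(9,15) = 1+3+1+6+3 = 14.
Pick's theorem gives I = A − B/2 + 1 = 807 − 14/2 + 1 = 801.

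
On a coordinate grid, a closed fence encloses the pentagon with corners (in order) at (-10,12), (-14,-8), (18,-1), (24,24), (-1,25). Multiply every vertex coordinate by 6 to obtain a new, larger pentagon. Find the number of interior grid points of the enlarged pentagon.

Using the shoelace formula, 2A = |((-10)·(-8) − (-14)·12) + ((-14)·(-1) − 18·(-8)) + (18·24 − 24·(-1)) + (24·25 − (-1)·24) + ((-1)·12 − (-10)·25)| = 1724, so the area is 862.
Along each edge there are gcd(|Δx|,|Δy|)+1 lattice points, so counting each shared vertex once the boundary has gcd(4,20) + gcd(32,7) + gcd(6,25) + gcd(25,1) + gcd(9,13) = 4+1+1+1+1 = 8.
Scaling by 6 multiplies the area by 6² = 36 (so the new area is 31032) and multiplies the boundary lattice-point count by 6, giving 48.
By Pick's theorem, the interior count of the dilated polygon is 31032 − 48/2 + 1 = 31009.

31009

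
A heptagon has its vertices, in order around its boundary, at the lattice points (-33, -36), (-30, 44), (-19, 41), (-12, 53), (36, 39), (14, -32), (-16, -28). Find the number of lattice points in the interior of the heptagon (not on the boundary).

4380

By the shoelace formula, twice the signed area is |[(-33)·44 − (-30)·(-36)] + [(-30)·41 − (-19)·44] + [(-19)·53 − (-12)·41] + [(-12)·39 − 36·53] + [36·(-32) − 14·39] + [14·(-28) − (-16)·(-32)] + [(-16)·(-36) − (-33)·(-28)]| = 8767, so the area is 4383.5.
Summing gcd(|Δx|,|Δy|) over the edges gives the boundary count: gcd(3,80) + gcd(11,3) + gcd(7,12) + gcd(48,14) + gcd(22,71) + gcd(30,4) + gcd(17,8) = 1+1+1+2+1+2+1 = 9.
By Pick's theorem A = I + B/2 − 1, so I = 4383.5 − 9/2 + 1 = 4380.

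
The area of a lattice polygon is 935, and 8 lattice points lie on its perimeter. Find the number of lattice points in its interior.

From Pick's theorem, I = A − B/2 + 1 = 935 − 8/2 + 1 = 932.

932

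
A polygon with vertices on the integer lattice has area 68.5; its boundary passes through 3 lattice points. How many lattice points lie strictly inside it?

Pick's theorem A = I + B/2 − 1 rearranges to I = A − B/2 + 1 = 68.5 − 3/2 + 1 = 68.

68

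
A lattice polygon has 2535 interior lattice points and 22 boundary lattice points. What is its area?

2545

Pick's theorem states A = I + B/2 − 1, so A = 2535 + 22/2 − 1 = 2545.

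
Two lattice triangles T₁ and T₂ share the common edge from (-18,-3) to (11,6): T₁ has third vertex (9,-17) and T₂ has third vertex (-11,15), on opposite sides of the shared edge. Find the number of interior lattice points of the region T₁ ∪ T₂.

The union is the simple quadrilateral with vertices (-18,-3), (9,-17), (11,6), (-11,15) in order.
Using the shoelace formula, 2A = |((-18)·(-17) − 9·(-3)) + (9·6 − 11·(-17)) + (11·15 − (-11)·6) + ((-11)·(-3) − (-18)·15)| = 1108, so the area is 554.
Along each edge there are gcd(|Δx|,|Δy|)+1 lattice points, so counting each shared vertex once the boundary has gcd(27,14) + gcd(2,23) + gcd(22,9) + gcd(7,18) = 1+1+1+1 = 4.
By Pick's theorem I = A − B/2 + 1 = 554 − 4/2 + 1 = 553.

553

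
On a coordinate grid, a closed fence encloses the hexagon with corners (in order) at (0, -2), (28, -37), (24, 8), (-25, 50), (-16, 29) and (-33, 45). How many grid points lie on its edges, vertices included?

The number of boundary lattice points is Σ gcd(|Δx|,|Δy|) = gcd(28,35) + gcd(4,45) + gcd(49,42) + gcd(9,21) + gcd(17,16) + gcd(33,47) = 7+1+7+3+1+1 = 20.

20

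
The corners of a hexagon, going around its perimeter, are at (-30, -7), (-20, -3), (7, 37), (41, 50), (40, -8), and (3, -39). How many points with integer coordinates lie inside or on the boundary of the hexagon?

3500

Using the shoelace formula, 2A = |[(-30)·(-3) − (-20)·(-7)] + [(-20)·37 − 7·(-3)] + [7·50 − 41·37] + [41·(-8) − 40·50] + [40·(-39) − 3·(-8)] + [3·(-7) − (-30)·(-39)]| = 6991, so the area is 6991/2.
Summing gcd(|Δx|,|Δy|) over the edges gives the boundary count: gcd(10,4) + gcd(27,40) + gcd(34,13) + gcd(1,58) + gcd(37,31) + gcd(33,32) = 2+1+1+1+1+1 = 7.
Pick's theorem gives I = A − B/2 + 1 = 6991/2 − 7/2 + 1 = 3493, so the closed region contains I + B = 3493 + 7 = 3500 lattice points.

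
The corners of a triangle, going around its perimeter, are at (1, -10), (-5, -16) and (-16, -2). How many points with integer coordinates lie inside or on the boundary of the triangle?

Using the shoelace formula, 2A = |[1·(-16) − (-5)·(-10)] + [(-5)·(-2) − (-16)·(-16)] + [(-16)·(-10) − 1·(-2)]| = 150, so the area is 75.
Along each edge there are gcd(|Δx|,|Δy|)+1 lattice points, so counting each shared vertex once the boundary has gcd(6,6) + gcd(11,14) + gcd(17,8) = 6+1+1 = 8.
Pick's theorem gives I = A − B/2 + 1 = 75 − 8/2 + 1 = 72, so the closed region contains I + B = 72 + 8 = 80 lattice points.

80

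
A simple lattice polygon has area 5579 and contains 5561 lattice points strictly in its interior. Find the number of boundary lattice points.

Pick's theorem gives A = I + B/2 − 1, so B = 2(A − I + 1) = 2(5579 − 5561 + 1) = 38.

38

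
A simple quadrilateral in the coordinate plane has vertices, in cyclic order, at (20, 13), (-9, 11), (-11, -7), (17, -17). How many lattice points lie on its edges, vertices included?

8

Summing gcd(|Δx|,|Δy|) over the edges gives the boundary count: gcd(29,2) + gcd(2,18) + gcd(28,10) + gcd(3,30) = 1+2+2+3 = 8.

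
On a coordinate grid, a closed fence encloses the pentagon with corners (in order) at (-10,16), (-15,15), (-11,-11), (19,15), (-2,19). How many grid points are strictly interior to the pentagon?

By the shoelace formula, twice the signed area is |((-10)·15 − (-15)·16) + ((-15)·(-11) − (-11)·15) + ((-11)·15 − 19·(-11)) + (19·19 − (-2)·15) + ((-2)·16 − (-10)·19)| = 1013, so the area is 506.5.
Summing gcd(|Δx|,|Δy|) over the edges gives the boundary count: gcd(5,1) + gcd(4,26) + gcd(30,26) + gcd(21,4) + gcd(8,3) = 1+2+2+1+1 = 7.
Pick's theorem gives I = A − B/2 + 1 = 506.5 − 7/2 + 1 = 504.

504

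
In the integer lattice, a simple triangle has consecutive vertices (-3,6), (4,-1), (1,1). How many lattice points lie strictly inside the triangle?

0

By the shoelace formula, twice the signed area is |[(-3)·(-1) − 4·6] + [4·1 − 1·(-1)] + [1·6 − (-3)·1]| = 7, so the area is 3.5.
The number of boundary lattice points is Σ gcd(|Δx|,|Δy|) = gcd(7,7) + gcd(3,2) + gcd(4,5) = 7+1+1 = 9.
By Pick's theorem A = I + B/2 − 1, so I = 3.5 − 9/2 + 1 = 0.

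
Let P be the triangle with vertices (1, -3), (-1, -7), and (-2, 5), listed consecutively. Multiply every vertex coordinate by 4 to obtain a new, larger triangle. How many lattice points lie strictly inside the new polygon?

Using the shoelace formula, 2A = |[1·(-7) − (-1)·(-3)] + [(-1)·5 − (-2)·(-7)] + [(-2)·(-3) − 1·5]| = 28, so the area is 14.
Summing gcd(|Δx|,|Δy|) over the edges gives the boundary count: gcd(2,4) + gcd(1,12) + gcd(3,8) = 2+1+1 = 4.
Scaling by 4 multiplies the area by 4² = 16 (so the new area is 224) and multiplies the boundary lattice-point count by 4, giving 16.
By Pick's theorem, the interior count of the dilated polygon is 224 − 16/2 + 1 = 217.

217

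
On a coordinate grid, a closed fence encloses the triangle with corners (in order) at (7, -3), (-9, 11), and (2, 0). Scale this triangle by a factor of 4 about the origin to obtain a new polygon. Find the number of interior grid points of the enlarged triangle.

149

The shoelace formula gives twice the area as |(7·11 − (-9)·(-3)) + ((-9)·0 − 2·11) + (2·(-3) − 7·0)| = 22, so the area is 11.
Summing gcd(|Δx|,|Δy|) over the edges gives the boundary count: gcd(16,14) + gcd(11,11) + gcd(5,3) = 2+11+1 = 14.
Scaling by 4 multiplies the area by 4² = 16 (so the new area is 176) and multiplies the boundary lattice-point count by 4, giving 56.
By Pick's theorem, the interior count of the dilated polygon is 176 − 56/2 + 1 = 149.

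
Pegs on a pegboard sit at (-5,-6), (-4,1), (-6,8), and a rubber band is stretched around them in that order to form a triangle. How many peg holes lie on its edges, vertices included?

3

The number of boundary lattice points is Σ gcd(|Δx|,|Δy|) = gcd(1,7) + gcd(2,7) + gcd(1,14) = 1+1+1 = 3.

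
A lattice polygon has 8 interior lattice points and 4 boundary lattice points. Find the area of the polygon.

By Pick's theorem, A = I + B/2 − 1 = 8 + 4/2 − 1 = 9.

9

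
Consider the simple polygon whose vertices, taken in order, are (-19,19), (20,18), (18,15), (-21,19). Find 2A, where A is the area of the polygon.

127

By the shoelace formula, twice the signed area is |((-19)·18 − 20·19) + (20·15 − 18·18) + (18·19 − (-21)·15) + ((-21)·19 − (-19)·19)| = 127, so the area is 63.5.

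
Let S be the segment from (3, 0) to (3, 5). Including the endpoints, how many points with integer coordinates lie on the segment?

6

The number of lattice points on a segment between lattice points is gcd(|Δx|,|Δy|) + 1 = gcd(0,5) + 1 = 5 + 1 = 6.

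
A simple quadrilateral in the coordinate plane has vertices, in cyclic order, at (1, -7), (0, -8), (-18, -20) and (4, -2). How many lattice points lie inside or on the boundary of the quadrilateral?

37

Using the shoelace formula, 2A = |(1·(-8) − 0·(-7)) + (0·(-20) − (-18)·(-8)) + ((-18)·(-2) − 4·(-20)) + (4·(-7) − 1·(-2))| = 62, so the area is 31.
The number of boundary lattice points is Σ gcd(|Δx|,|Δy|) = gcd(1,1) + gcd(18,12) + gcd(22,18) + gcd(3,5) = 1+6+2+1 = 10.
Pick's theorem gives I = A − B/2 + 1 = 31 − 10/2 + 1 = 27, so the closed region contains I + B = 27 + 10 = 37 lattice points.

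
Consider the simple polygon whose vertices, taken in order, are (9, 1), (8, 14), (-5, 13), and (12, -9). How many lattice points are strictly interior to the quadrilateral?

136

The shoelace formula gives twice the area as |[9·14 − 8·1] + [8·13 − (-5)·14] + [(-5)·(-9) − 12·13] + [12·1 − 9·(-9)]| = 274, so the area is 137.
Summing gcd(|Δx|,|Δy|) over the edges gives the boundary count: gcd(1,13) + gcd(13,1) + gcd(17,22) + gcd(3,10) = 1+1+1+1 = 4.
By Pick's theorem A = I + B/2 − 1, so I = 137 − 4/2 + 1 = 136.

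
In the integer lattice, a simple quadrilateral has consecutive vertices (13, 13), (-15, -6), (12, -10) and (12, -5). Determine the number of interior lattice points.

307

By the shoelace formula, twice the signed area is |(13·(-6) − (-15)·13) + ((-15)·(-10) − 12·(-6)) + (12·(-5) − 12·(-10)) + (12·13 − 13·(-5))| = 620, so the area is 310.
The number of boundary lattice points is Σ gcd(|Δx|,|Δy|) = gcd(28,19) + gcd(27,4) + gcd(0,5) + gcd(1,18) = 1+1+5+1 = 8.
By Pick's theorem A = I + B/2 − 1, so I = 310 − 8/2 + 1 = 307.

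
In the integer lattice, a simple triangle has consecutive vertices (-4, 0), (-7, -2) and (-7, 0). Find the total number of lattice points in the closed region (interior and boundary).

By the shoelace formula, twice the signed area is |[(-4)·(-2) − (-7)·0] + [(-7)·0 − (-7)·(-2)] + [(-7)·0 − (-4)·0]| = 6, so the area is 3.
Along each edge there are gcd(|Δx|,|Δy|)+1 lattice points, so counting each shared vertex once the boundary has gcd(3,2) + gcd(0,2) + gcd(3,0) = 1+2+3 = 6.
Pick's theorem gives I = A − B/2 + 1 = 3 − 6/2 + 1 = 1, so the closed region contains I + B = 1 + 6 = 7 lattice points.

7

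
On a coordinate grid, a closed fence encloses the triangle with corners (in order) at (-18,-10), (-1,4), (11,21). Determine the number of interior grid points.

60

The shoelace formula gives twice the area as |[(-18)·4 − (-1)·(-10)] + [(-1)·21 − 11·4] + [11·(-10) − (-18)·21]| = 121, so the area is 121/2.
Summing gcd(|Δx|,|Δy|) over the edges gives the boundary count: gcd(17,14) + gcd(12,17) + gcd(29,31) = 1+1+1 = 3.
By Pick's theorem A = I + B/2 − 1, so I = 121/2 − 3/2 + 1 = 60.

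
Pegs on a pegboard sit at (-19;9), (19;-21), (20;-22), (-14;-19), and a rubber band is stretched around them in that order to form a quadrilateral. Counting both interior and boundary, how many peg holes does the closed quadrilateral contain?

Using the shoelace formula, 2A = |((-19)·(-21) − 19·9) + (19·(-22) − 20·(-21)) + (20·(-19) − (-14)·(-22)) + ((-14)·9 − (-19)·(-19))| = 945, so the area is 945/2.
Along each edge there are gcd(|Δx|,|Δy|)+1 lattice points, so counting each shared vertex once the boundary has gcd(38,30) + gcd(1,1) + gcd(34,3) + gcd(5,28) = 2+1+1+1 = 5.
Pick's theorem gives I = A − B/2 + 1 = 945/2 − 5/2 + 1 = 471, so the closed region contains I + B = 471 + 5 = 476 lattice points.

476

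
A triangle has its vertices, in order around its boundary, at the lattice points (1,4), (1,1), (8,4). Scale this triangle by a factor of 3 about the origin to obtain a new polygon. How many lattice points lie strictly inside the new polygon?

79

Using the shoelace formula, 2A = |(1·1 − 1·4) + (1·4 − 8·1) + (8·4 − 1·4)| = 21, so the area is 21/2.
Summing gcd(|Δx|,|Δy|) over the edges gives the boundary count: gcd(0,3) + gcd(7,3) + gcd(7,0) = 3+1+7 = 11.
Scaling by 3 multiplies the area by 3² = 9 (so the new area is 189/2) and multiplies the boundary lattice-point count by 3, giving 33.
By Pick's theorem, the interior count of the dilated polygon is 189/2 − 33/2 + 1 = 79.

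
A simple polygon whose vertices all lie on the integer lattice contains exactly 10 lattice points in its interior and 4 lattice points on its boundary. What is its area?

11

By Pick's theorem, A = I + B/2 − 1 = 10 + 4/2 − 1 = 11.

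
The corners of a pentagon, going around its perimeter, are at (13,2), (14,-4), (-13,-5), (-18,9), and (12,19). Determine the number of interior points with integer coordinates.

Using the shoelace formula, 2A = |(13·(-4) − 14·2) + (14·(-5) − (-13)·(-4)) + ((-13)·9 − (-18)·(-5)) + ((-18)·19 − 12·9) + (12·2 − 13·19)| = 1082, so the area is 541.
Summing gcd(|Δx|,|Δy|) over the edges gives the boundary count: gcd(1,6) + gcd(27,1) + gcd(5,14) + gcd(30,10) + gcd(1,17) = 1+1+1+10+1 = 14.
By Pick's theorem A = I + B/2 − 1, so I = 541 − 14/2 + 1 = 535.

535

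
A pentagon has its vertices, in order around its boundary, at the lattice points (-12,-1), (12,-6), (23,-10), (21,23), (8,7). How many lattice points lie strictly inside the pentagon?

The shoelace formula gives twice the area as |((-12)·(-6) − 12·(-1)) + (12·(-10) − 23·(-6)) + (23·23 − 21·(-10)) + (21·7 − 8·23) + (8·(-1) − (-12)·7)| = 880, so the area is 440.
The number of boundary lattice points is Σ gcd(|Δx|,|Δy|) = gcd(24,5) + gcd(11,4) + gcd(2,33) + gcd(13,16) + gcd(20,8) = 1+1+1+1+4 = 8.
Pick's theorem gives I = A − B/2 + 1 = 440 − 8/2 + 1 = 437.

437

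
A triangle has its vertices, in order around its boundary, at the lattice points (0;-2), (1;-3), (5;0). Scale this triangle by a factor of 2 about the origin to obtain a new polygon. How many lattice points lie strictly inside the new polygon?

The shoelace formula gives twice the area as |[0·(-3) − 1·(-2)] + [1·0 − 5·(-3)] + [5·(-2) − 0·0]| = 7, so the area is 3.5.
Summing gcd(|Δx|,|Δy|) over the edges gives the boundary count: gcd(1,1) + gcd(4,3) + gcd(5,2) = 1+1+1 = 3.
Scaling by 2 multiplies the area by 2² = 4 (so the new area is 14) and multiplies the boundary lattice-point count by 2, giving 6.
By Pick's theorem, the interior count of the dilated polygon is 14 − 6/2 + 1 = 12.

12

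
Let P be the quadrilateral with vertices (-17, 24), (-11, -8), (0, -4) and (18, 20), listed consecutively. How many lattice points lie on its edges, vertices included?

Along each edge there are gcd(|Δx|,|Δy|)+1 lattice points, so counting each shared vertex once the boundary has gcd(6,32) + gcd(11,4) + gcd(18,24) + gcd(35,4) = 2+1+6+1 = 10.

10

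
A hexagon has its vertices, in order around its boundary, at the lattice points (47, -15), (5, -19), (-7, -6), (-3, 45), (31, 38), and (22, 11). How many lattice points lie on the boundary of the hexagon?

Summing gcd(|Δx|,|Δy|) over the edges gives the boundary count: gcd(42,4) + gcd(12,13) + gcd(4,51) + gcd(34,7) + gcd(9,27) + gcd(25,26) = 2+1+1+1+9+1 = 15.

15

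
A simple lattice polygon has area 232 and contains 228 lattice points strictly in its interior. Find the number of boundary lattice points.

10

Pick's theorem gives A = I + B/2 − 1, so B = 2(A − I + 1) = 2(232 − 228 + 1) = 10.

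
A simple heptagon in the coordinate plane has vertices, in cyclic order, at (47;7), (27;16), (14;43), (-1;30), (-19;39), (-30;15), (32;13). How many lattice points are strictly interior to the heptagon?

1053

The shoelace formula gives twice the area as |(47·16 − 27·7) + (27·43 − 14·16) + (14·30 − (-1)·43) + ((-1)·39 − (-19)·30) + ((-19)·15 − (-30)·39) + ((-30)·13 − 32·15) + (32·7 − 47·13)| = 2122, so the area is 1061.
Summing gcd(|Δx|,|Δy|) over the edges gives the boundary count: gcd(20,9) + gcd(13,27) + gcd(15,13) + gcd(18,9) + gcd(11,24) + gcd(62,2) + gcd(15,6) = 1+1+1+9+1+2+3 = 18.
By Pick's theorem A = I + B/2 − 1, so I = 1061 − 18/2 + 1 = 1053.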